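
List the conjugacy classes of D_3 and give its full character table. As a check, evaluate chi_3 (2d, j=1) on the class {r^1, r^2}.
Conjugacy classes: {e} of size 1, {r^1, r^2} of size 2, {s, sr, ..., sr^2} of size 3.
Character table:
  irrep \ class              {e} (size 1)  {r^1, r^2} (size 2)  {s, sr, ..., sr^2} (size 3)
  chi_1 (triv)               1             1                    1                          
  chi_2 (sign: r->1, s->-1)  1             1                    -1                         
  chi_3 (2d, j=1)            2             -1                   0                          

Spot check: chi_3 (2d, j=1) on {r^1, r^2} = -1.

Details: D_3 has order 2*3 = 6 with 3 conjugacy classes, hence 3 irreducibles. Sum of squared dims 1 + 1 + 4 = 6 = |G|. Linear characters come from the abelianisation; the 2-dimensional irreps have character r^k -> 2*cos(2*pi*j*k/3), reflections -> 0.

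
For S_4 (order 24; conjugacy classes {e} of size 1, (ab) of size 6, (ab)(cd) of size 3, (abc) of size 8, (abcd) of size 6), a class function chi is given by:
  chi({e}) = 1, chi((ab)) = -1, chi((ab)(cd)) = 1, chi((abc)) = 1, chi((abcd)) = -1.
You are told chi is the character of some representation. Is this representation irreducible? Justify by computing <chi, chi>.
Irreducible: <chi, chi> = 1.

Details: <chi, chi> = (1/|G|) sum_C |C| * |chi(C)|^2 = (1/24)[1*|1|^2 + 6*|-1|^2 + 3*|1|^2 + 8*|1|^2 + 6*|-1|^2]
  = (1/24)[(1) + (6) + (3) + (8) + (6)] = 24/24 = 1.
A character is irreducible iff <chi, chi> = 1, so this representation is irreducible.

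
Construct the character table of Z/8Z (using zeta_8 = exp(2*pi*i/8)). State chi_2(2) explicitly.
Character table of Z/8Z (irreps indexed chi_0,...,chi_7 with chi_k(m) = zeta_8^(k*m), zeta_8 = exp(2*pi*i/8)):
  irrep \ class  {0} (size 1)  {1} (size 1)    {2} (size 1)  {3} (size 1)    {4} (size 1)  {5} (size 1)    {6} (size 1)  {7} (size 1)  
  chi_0          1             1               1             1               1             1               1             1             
  chi_1          1             exp(I*pi/4)     I             exp(3*I*pi/4)   -1            exp(-3*I*pi/4)  -I            exp(-I*pi/4)  
  chi_2          1             I               -1            -I              1             I               -1            -I            
  chi_3          1             exp(3*I*pi/4)   -I            exp(I*pi/4)     -1            exp(-I*pi/4)    I             exp(-3*I*pi/4)
  chi_4          1             -1              1             -1              1             -1              1             -1            
  chi_5          1             exp(-3*I*pi/4)  I             exp(-I*pi/4)    -1            exp(I*pi/4)     -I            exp(3*I*pi/4) 
  chi_6          1             -I              -1            I               1             -I              -1            I             
  chi_7          1             exp(-I*pi/4)    -I            exp(-3*I*pi/4)  -1            exp(3*I*pi/4)   I             exp(I*pi/4)   

Spot check: chi_2(2) = zeta_8^(2*2) = zeta_8^4 = -1.

Derivation: Z/8Z is abelian, so all 8 irreducible complex representations are 1-dimensional. They are given by chi_k(m) = zeta_8^(k*m) for k = 0,...,7. Row orthogonality: sum_m chi_k(m) conj(chi_l(m)) = 8 * [k = l].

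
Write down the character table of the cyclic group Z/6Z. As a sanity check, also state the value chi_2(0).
Character table of Z/6Z (irreps indexed chi_0,...,chi_5 with chi_k(m) = zeta_6^(k*m), zeta_6 = exp(2*pi*i/6)):
  irrep \ class  {0} (size 1)  {1} (size 1)    {2} (size 1)    {3} (size 1)  {4} (size 1)    {5} (size 1)  
  chi_0          1             1               1               1             1               1             
  chi_1          1             exp(I*pi/3)     exp(2*I*pi/3)   -1            exp(-2*I*pi/3)  exp(-I*pi/3)  
  chi_2          1             exp(2*I*pi/3)   exp(-2*I*pi/3)  1             exp(2*I*pi/3)   exp(-2*I*pi/3)
  chi_3          1             -1              1               -1            1               -1            
  chi_4          1             exp(-2*I*pi/3)  exp(2*I*pi/3)   1             exp(-2*I*pi/3)  exp(2*I*pi/3) 
  chi_5          1             exp(-I*pi/3)    exp(-2*I*pi/3)  -1            exp(2*I*pi/3)   exp(I*pi/3)   

Spot check: chi_2(0) = zeta_6^(2*0) = zeta_6^0 = 1.

Details: Z/6Z is abelian, so all 6 irreducible complex representations are 1-dimensional. They are given by chi_k(m) = zeta_6^(k*m) for k = 0,...,5. Row orthogonality: sum_m chi_k(m) conj(chi_l(m)) = 6 * [k = l].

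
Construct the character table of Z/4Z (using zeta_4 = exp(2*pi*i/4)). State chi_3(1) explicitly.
Character table of Z/4Z (irreps indexed chi_0,...,chi_3 with chi_k(m) = zeta_4^(k*m), zeta_4 = exp(2*pi*i/4)):
  irrep \ class  {0} (size 1)  {1} (size 1)  {2} (size 1)  {3} (size 1)
  chi_0          1             1             1             1           
  chi_1          1             I             -1            -I          
  chi_2          1             -1            1             -1          
  chi_3          1             -I            -1            I           

Spot check: chi_3(1) = zeta_4^(3*1) = zeta_4^3 = -I.

Details: Z/4Z is abelian, so all 4 irreducible complex representations are 1-dimensional. They are given by chi_k(m) = zeta_4^(k*m) for k = 0,...,3. Row orthogonality: sum_m chi_k(m) conj(chi_l(m)) = 4 * [k = l].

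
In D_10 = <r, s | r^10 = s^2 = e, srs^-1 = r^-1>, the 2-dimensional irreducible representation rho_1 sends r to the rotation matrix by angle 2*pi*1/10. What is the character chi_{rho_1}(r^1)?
chi_{rho_1}(r^1) = 2*cos(2*pi*1*1/10) = 1/2 + sqrt(5)/2

Reasoning: rho_1(r^1) is rotation by angle 2*pi*1*1/10, whose trace is 2*cos(2*pi*1*1/10) = 1/2 + sqrt(5)/2.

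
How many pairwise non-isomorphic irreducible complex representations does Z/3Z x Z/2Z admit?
6

Derivation: The number of irreducible complex representations of a finite group equals its number of conjugacy classes. Z/3Z x Z/2Z is abelian of order 6, so every element is its own conjugacy class: 6 classes, so Z/3Z x Z/2Z (order 6) has exactly 6 irreducible complex representations.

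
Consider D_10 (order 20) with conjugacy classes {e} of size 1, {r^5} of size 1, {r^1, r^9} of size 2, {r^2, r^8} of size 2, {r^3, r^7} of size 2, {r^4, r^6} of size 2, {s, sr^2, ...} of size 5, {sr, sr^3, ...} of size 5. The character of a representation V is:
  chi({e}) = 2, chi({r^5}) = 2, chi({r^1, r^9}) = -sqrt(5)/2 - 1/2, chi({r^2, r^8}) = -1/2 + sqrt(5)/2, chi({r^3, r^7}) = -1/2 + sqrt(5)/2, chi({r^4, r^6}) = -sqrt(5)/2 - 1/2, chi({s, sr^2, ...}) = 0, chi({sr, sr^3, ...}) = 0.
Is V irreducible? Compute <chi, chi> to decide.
Irreducible: <chi, chi> = 1.

Justification: <chi, chi> = (1/|G|) sum_C |C| * |chi(C)|^2 = (1/20)[1*|2|^2 + 1*|2|^2 + 2*|-sqrt(5)/2 - 1/2|^2 + 2*|-1/2 + sqrt(5)/2|^2 + 2*|-1/2 + sqrt(5)/2|^2 + 2*|-sqrt(5)/2 - 1/2|^2 + 5*|0|^2 + 5*|0|^2]
  = (1/20)[(4) + (4) + (sqrt(5) + 3) + (3 - sqrt(5)) + (3 - sqrt(5)) + (sqrt(5) + 3) + (0) + (0)] = 20/20 = 1.
A character is irreducible iff <chi, chi> = 1, so this representation is irreducible.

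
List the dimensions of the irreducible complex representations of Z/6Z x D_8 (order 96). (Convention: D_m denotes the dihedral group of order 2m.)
Dimensions: 1, 1, 1, 1, 1, 1, 1, 1, 1, 1, 1, 1, 1, 1, 1, 1, 1, 1, 1, 1, 1, 1, 1, 1, 2, 2, 2, 2, 2, 2, 2, 2, 2, 2, 2, 2, 2, 2, 2, 2, 2, 2

Working: There are 42 irreducibles (= number of conjugacy classes). Their dimensions d_i satisfy sum d_i^2 = |G| = 96: 1 + 1 + 1 + 1 + 1 + 1 + 1 + 1 + 1 + 1 + 1 + 1 + 1 + 1 + 1 + 1 + 1 + 1 + 1 + 1 + 1 + 1 + 1 + 1 + 4 + 4 + 4 + 4 + 4 + 4 + 4 + 4 + 4 + 4 + 4 + 4 + 4 + 4 + 4 + 4 + 4 + 4 = 96. (For the product with Z/6Z: each of the 6 1-dim characters of Z/6Z tensors with each irrep of D_8, giving 6 copies of each D_8-dimension.)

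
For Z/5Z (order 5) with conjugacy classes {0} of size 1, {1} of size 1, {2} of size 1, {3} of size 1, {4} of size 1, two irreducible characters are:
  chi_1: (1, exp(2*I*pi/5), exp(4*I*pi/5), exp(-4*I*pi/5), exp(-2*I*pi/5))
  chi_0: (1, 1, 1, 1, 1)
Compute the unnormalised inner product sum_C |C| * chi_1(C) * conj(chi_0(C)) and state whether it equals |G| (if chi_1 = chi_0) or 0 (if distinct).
Sum = 0; so <chi_1, chi_0> = 0 (distinct irreducibles are orthogonal).

Compute term by term over conjugacy classes (|C| * chi_1(C) * conj(chi_0(C))):
  1*(1)*conj(1) + 1*(exp(2*I*pi/5))*conj(1) + 1*(exp(4*I*pi/5))*conj(1) + 1*(exp(-4*I*pi/5))*conj(1) + 1*(exp(-2*I*pi/5))*conj(1)
  = (1) + (exp(2*I*pi/5)) + (exp(4*I*pi/5)) + (exp(-4*I*pi/5)) + (exp(-2*I*pi/5))
  = 0.
(Exp terms are combined using exp(i*s)*conj(exp(i*t)) = exp(i*(s-t)), and sums of them are collapsed using the identity that for every m > 1 the m distinct m-th roots of unity sum to 0, e.g. 1 + exp(2*I*pi/3) + exp(-2*I*pi/3) = 0.)
Dividing by |G| = 5 gives 0/5 = 0, matching the row-orthogonality relation <chi_1, chi_0> = [chi_1 = chi_0].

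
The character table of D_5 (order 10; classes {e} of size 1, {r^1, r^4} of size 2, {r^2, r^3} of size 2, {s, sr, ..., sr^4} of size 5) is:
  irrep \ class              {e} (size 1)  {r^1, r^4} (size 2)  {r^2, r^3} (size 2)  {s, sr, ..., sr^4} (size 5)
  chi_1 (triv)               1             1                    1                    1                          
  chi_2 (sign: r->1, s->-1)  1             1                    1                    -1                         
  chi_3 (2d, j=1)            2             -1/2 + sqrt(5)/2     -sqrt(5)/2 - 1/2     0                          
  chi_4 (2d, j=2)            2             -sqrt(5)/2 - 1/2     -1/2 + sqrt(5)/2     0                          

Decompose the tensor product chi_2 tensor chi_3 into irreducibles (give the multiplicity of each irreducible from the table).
chi_2 tensor chi_3 = chi_3 (all other irreducibles have multiplicity 0).

Solution. The character of a tensor product is the pointwise product (chi_2 * chi_3)(C) = chi_2(C) * chi_3(C):
  {e}: (1)*(2), {r^1, r^4}: (1)*(-1/2 + sqrt(5)/2), {r^2, r^3}: (1)*(-sqrt(5)/2 - 1/2), {s, sr, ..., sr^4}: (-1)*(0)
so (chi_2 * chi_3) takes values
  {e} -> 2, {r^1, r^4} -> -1/2 + sqrt(5)/2, {r^2, r^3} -> -sqrt(5)/2 - 1/2, {s, sr, ..., sr^4} -> 0.
Now take the inner product of this character with each irreducible chi from the table, <chi_2*chi_3, chi> = (1/10) sum_C |C| (chi_2*chi_3)(C) conj(chi(C)):
  <chi_2*chi_3, chi_1> = (1/10)[1*(2)*conj(1) + 2*(-1/2 + sqrt(5)/2)*conj(1) + 2*(-sqrt(5)/2 - 1/2)*conj(1) + 5*(0)*conj(1)]
      = (1/10)[(2) + (-1 + sqrt(5)) + (-sqrt(5) - 1) + (0)] = 0/10 = 0
  <chi_2*chi_3, chi_2> = (1/10)[1*(2)*conj(1) + 2*(-1/2 + sqrt(5)/2)*conj(1) + 2*(-sqrt(5)/2 - 1/2)*conj(1) + 5*(0)*conj(-1)]
      = (1/10)[(2) + (-1 + sqrt(5)) + (-sqrt(5) - 1) + (0)] = 0/10 = 0
  <chi_2*chi_3, chi_3> = (1/10)[1*(2)*conj(2) + 2*(-1/2 + sqrt(5)/2)*conj(-1/2 + sqrt(5)/2) + 2*(-sqrt(5)/2 - 1/2)*conj(-sqrt(5)/2 - 1/2) + 5*(0)*conj(0)]
      = (1/10)[(4) + (3 - sqrt(5)) + (sqrt(5) + 3) + (0)] = 10/10 = 1
  <chi_2*chi_3, chi_4> = (1/10)[1*(2)*conj(2) + 2*(-1/2 + sqrt(5)/2)*conj(-sqrt(5)/2 - 1/2) + 2*(-sqrt(5)/2 - 1/2)*conj(-1/2 + sqrt(5)/2) + 5*(0)*conj(0)]
      = (1/10)[(4) + (-2) + (-2) + (0)] = 0/10 = 0
Hence the multiplicities are chi_3: 1. Dimension check: dim(chi_2)*dim(chi_3) = 1*2 = 2 and sum (mult * dim) = 1*2 = 2.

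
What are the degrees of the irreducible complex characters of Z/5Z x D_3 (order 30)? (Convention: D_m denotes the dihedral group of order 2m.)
Dimensions: 1, 1, 1, 1, 1, 1, 1, 1, 1, 1, 2, 2, 2, 2, 2

Explanation: There are 15 irreducibles (= number of conjugacy classes). Their dimensions d_i satisfy sum d_i^2 = |G| = 30: 1 + 1 + 1 + 1 + 1 + 1 + 1 + 1 + 1 + 1 + 4 + 4 + 4 + 4 + 4 = 30. (For the product with Z/5Z: each of the 5 1-dim characters of Z/5Z tensors with each irrep of D_3, giving 5 copies of each D_3-dimension.)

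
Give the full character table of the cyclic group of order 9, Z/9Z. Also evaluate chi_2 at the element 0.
Character table of Z/9Z (irreps indexed chi_0,...,chi_8 with chi_k(m) = zeta_9^(k*m), zeta_9 = exp(2*pi*i/9)):
  irrep \ class  {0} (size 1)  {1} (size 1)    {2} (size 1)    {3} (size 1)    {4} (size 1)    {5} (size 1)    {6} (size 1)    {7} (size 1)    {8} (size 1)  
  chi_0          1             1               1               1               1               1               1               1               1             
  chi_1          1             exp(2*I*pi/9)   exp(4*I*pi/9)   exp(2*I*pi/3)   exp(8*I*pi/9)   exp(-8*I*pi/9)  exp(-2*I*pi/3)  exp(-4*I*pi/9)  exp(-2*I*pi/9)
  chi_2          1             exp(4*I*pi/9)   exp(8*I*pi/9)   exp(-2*I*pi/3)  exp(-2*I*pi/9)  exp(2*I*pi/9)   exp(2*I*pi/3)   exp(-8*I*pi/9)  exp(-4*I*pi/9)
  chi_3          1             exp(2*I*pi/3)   exp(-2*I*pi/3)  1               exp(2*I*pi/3)   exp(-2*I*pi/3)  1               exp(2*I*pi/3)   exp(-2*I*pi/3)
  chi_4          1             exp(8*I*pi/9)   exp(-2*I*pi/9)  exp(2*I*pi/3)   exp(-4*I*pi/9)  exp(4*I*pi/9)   exp(-2*I*pi/3)  exp(2*I*pi/9)   exp(-8*I*pi/9)
  chi_5          1             exp(-8*I*pi/9)  exp(2*I*pi/9)   exp(-2*I*pi/3)  exp(4*I*pi/9)   exp(-4*I*pi/9)  exp(2*I*pi/3)   exp(-2*I*pi/9)  exp(8*I*pi/9) 
  chi_6          1             exp(-2*I*pi/3)  exp(2*I*pi/3)   1               exp(-2*I*pi/3)  exp(2*I*pi/3)   1               exp(-2*I*pi/3)  exp(2*I*pi/3) 
  chi_7          1             exp(-4*I*pi/9)  exp(-8*I*pi/9)  exp(2*I*pi/3)   exp(2*I*pi/9)   exp(-2*I*pi/9)  exp(-2*I*pi/3)  exp(8*I*pi/9)   exp(4*I*pi/9) 
  chi_8          1             exp(-2*I*pi/9)  exp(-4*I*pi/9)  exp(-2*I*pi/3)  exp(-8*I*pi/9)  exp(8*I*pi/9)   exp(2*I*pi/3)   exp(4*I*pi/9)   exp(2*I*pi/9) 

Spot check: chi_2(0) = zeta_9^(2*0) = zeta_9^0 = 1.

Proof sketch: Z/9Z is abelian, so all 9 irreducible complex representations are 1-dimensional. They are given by chi_k(m) = zeta_9^(k*m) for k = 0,...,8. Row orthogonality: sum_m chi_k(m) conj(chi_l(m)) = 9 * [k = l].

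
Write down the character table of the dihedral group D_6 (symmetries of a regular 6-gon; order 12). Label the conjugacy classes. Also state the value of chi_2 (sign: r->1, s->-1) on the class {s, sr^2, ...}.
Conjugacy classes: {e} of size 1, {r^3} of size 1, {r^1, r^5} of size 2, {r^2, r^4} of size 2, {s, sr^2, ...} of size 3, {sr, sr^3, ...} of size 3.
Character table:
  irrep \ class              {e} (size 1)  {r^3} (size 1)  {r^1, r^5} (size 2)  {r^2, r^4} (size 2)  {s, sr^2, ...} (size 3)  {sr, sr^3, ...} (size 3)
  chi_1 (triv)               1             1               1                    1                    1                        1                       
  chi_2 (sign: r->1, s->-1)  1             1               1                    1                    -1                       -1                      
  chi_3 (r->-1, s->1)        1             -1              -1                   1                    1                        -1                      
  chi_4 (r->-1, s->-1)       1             -1              -1                   1                    -1                       1                       
  chi_5 (2d, j=1)            2             -2              1                    -1                   0                        0                       
  chi_6 (2d, j=2)            2             2               -1                   -1                   0                        0                       

Spot check: chi_2 (sign: r->1, s->-1) on {s, sr^2, ...} = -1.

Why: D_6 has order 2*6 = 12 with 6 conjugacy classes, hence 6 irreducibles. Sum of squared dims 1 + 1 + 1 + 1 + 4 + 4 = 12 = |G|. Linear characters come from the abelianisation; the 2-dimensional irreps have character r^k -> 2*cos(2*pi*j*k/6), reflections -> 0.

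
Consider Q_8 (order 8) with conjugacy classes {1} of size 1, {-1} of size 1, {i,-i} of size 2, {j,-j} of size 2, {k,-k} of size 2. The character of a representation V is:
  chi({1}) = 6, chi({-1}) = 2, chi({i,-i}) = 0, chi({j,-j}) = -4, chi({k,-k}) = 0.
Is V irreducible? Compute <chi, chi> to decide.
Not irreducible (reducible): <chi, chi> = 9 > 1.

Reasoning: <chi, chi> = (1/|G|) sum_C |C| * |chi(C)|^2 = (1/8)[1*|6|^2 + 1*|2|^2 + 2*|0|^2 + 2*|-4|^2 + 2*|0|^2]
  = (1/8)[(36) + (4) + (0) + (32) + (0)] = 72/8 = 9.
A character is irreducible iff <chi, chi> = 1, so this representation is reducible.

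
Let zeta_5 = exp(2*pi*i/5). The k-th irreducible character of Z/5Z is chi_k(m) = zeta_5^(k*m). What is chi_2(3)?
chi_2(3) = zeta_5^6 = exp(2*I*pi/5)

Reasoning: chi_2(3) = zeta_5^(2*3) = zeta_5^6. Since zeta_5^5 = 1, this equals zeta_5^1 = exp(2*pi*i*1/5) = exp(2*I*pi/5).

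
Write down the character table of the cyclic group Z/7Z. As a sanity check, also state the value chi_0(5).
Character table of Z/7Z (irreps indexed chi_0,...,chi_6 with chi_k(m) = zeta_7^(k*m), zeta_7 = exp(2*pi*i/7)):
  irrep \ class  {0} (size 1)  {1} (size 1)    {2} (size 1)    {3} (size 1)    {4} (size 1)    {5} (size 1)    {6} (size 1)  
  chi_0          1             1               1               1               1               1               1             
  chi_1          1             exp(2*I*pi/7)   exp(4*I*pi/7)   exp(6*I*pi/7)   exp(-6*I*pi/7)  exp(-4*I*pi/7)  exp(-2*I*pi/7)
  chi_2          1             exp(4*I*pi/7)   exp(-6*I*pi/7)  exp(-2*I*pi/7)  exp(2*I*pi/7)   exp(6*I*pi/7)   exp(-4*I*pi/7)
  chi_3          1             exp(6*I*pi/7)   exp(-2*I*pi/7)  exp(4*I*pi/7)   exp(-4*I*pi/7)  exp(2*I*pi/7)   exp(-6*I*pi/7)
  chi_4          1             exp(-6*I*pi/7)  exp(2*I*pi/7)   exp(-4*I*pi/7)  exp(4*I*pi/7)   exp(-2*I*pi/7)  exp(6*I*pi/7) 
  chi_5          1             exp(-4*I*pi/7)  exp(6*I*pi/7)   exp(2*I*pi/7)   exp(-2*I*pi/7)  exp(-6*I*pi/7)  exp(4*I*pi/7) 
  chi_6          1             exp(-2*I*pi/7)  exp(-4*I*pi/7)  exp(-6*I*pi/7)  exp(6*I*pi/7)   exp(4*I*pi/7)   exp(2*I*pi/7) 

Spot check: chi_0(5) = zeta_7^(0*5) = zeta_7^0 = 1.

Derivation: Z/7Z is abelian, so all 7 irreducible complex representations are 1-dimensional. They are given by chi_k(m) = zeta_7^(k*m) for k = 0,...,6. Row orthogonality: sum_m chi_k(m) conj(chi_l(m)) = 7 * [k = l].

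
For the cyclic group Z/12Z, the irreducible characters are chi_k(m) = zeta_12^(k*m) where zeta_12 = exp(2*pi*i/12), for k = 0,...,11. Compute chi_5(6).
chi_5(6) = zeta_12^30 = -1

Derivation: chi_5(6) = zeta_12^(5*6) = zeta_12^30. Since zeta_12^12 = 1, this equals zeta_12^6 = exp(2*pi*i*6/12) = -1.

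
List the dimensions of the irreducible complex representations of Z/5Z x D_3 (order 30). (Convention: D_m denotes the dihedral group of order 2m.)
Dimensions: 1, 1, 1, 1, 1, 1, 1, 1, 1, 1, 2, 2, 2, 2, 2

Solution. There are 15 irreducibles (= number of conjugacy classes). Their dimensions d_i satisfy sum d_i^2 = |G| = 30: 1 + 1 + 1 + 1 + 1 + 1 + 1 + 1 + 1 + 1 + 4 + 4 + 4 + 4 + 4 = 30. (For the product with Z/5Z: each of the 5 1-dim characters of Z/5Z tensors with each irrep of D_3, giving 5 copies of each D_3-dimension.)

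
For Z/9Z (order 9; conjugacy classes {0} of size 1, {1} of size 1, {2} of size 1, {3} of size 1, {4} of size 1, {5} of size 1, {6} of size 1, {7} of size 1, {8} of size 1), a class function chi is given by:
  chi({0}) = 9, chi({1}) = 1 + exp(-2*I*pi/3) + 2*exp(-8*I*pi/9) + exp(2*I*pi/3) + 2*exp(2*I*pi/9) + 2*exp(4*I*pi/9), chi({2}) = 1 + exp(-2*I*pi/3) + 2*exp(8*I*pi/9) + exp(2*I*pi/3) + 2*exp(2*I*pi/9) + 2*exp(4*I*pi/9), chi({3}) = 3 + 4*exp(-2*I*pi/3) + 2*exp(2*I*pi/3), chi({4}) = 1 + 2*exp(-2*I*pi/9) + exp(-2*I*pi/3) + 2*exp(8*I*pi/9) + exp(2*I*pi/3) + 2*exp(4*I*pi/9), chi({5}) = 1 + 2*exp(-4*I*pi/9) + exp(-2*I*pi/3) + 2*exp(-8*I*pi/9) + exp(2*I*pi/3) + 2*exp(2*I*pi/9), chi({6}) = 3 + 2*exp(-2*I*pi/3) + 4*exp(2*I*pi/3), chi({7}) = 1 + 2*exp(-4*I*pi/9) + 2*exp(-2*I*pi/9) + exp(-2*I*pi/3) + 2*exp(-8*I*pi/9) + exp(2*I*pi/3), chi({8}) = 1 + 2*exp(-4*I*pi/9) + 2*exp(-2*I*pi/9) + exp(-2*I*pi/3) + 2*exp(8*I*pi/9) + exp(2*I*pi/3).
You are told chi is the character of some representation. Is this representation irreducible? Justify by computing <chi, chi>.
Not irreducible (reducible): <chi, chi> = 15 > 1.

Proof sketch: <chi, chi> = (1/|G|) sum_C |C| * |chi(C)|^2 = (1/9)[1*|9|^2 + 1*|1 + exp(-2*I*pi/3) + 2*exp(-8*I*pi/9) + exp(2*I*pi/3) + 2*exp(2*I*pi/9) + 2*exp(4*I*pi/9)|^2 + 1*|1 + exp(-2*I*pi/3) + 2*exp(8*I*pi/9) + exp(2*I*pi/3) + 2*exp(2*I*pi/9) + 2*exp(4*I*pi/9)|^2 + 1*|3 + 4*exp(-2*I*pi/3) + 2*exp(2*I*pi/3)|^2 + 1*|1 + 2*exp(-2*I*pi/9) + exp(-2*I*pi/3) + 2*exp(8*I*pi/9) + exp(2*I*pi/3) + 2*exp(4*I*pi/9)|^2 + 1*|1 + 2*exp(-4*I*pi/9) + exp(-2*I*pi/3) + 2*exp(-8*I*pi/9) + exp(2*I*pi/3) + 2*exp(2*I*pi/9)|^2 + 1*|3 + 2*exp(-2*I*pi/3) + 4*exp(2*I*pi/3)|^2 + 1*|1 + 2*exp(-4*I*pi/9) + 2*exp(-2*I*pi/9) + exp(-2*I*pi/3) + 2*exp(-8*I*pi/9) + exp(2*I*pi/3)|^2 + 1*|1 + 2*exp(-4*I*pi/9) + 2*exp(-2*I*pi/9) + exp(-2*I*pi/3) + 2*exp(8*I*pi/9) + exp(2*I*pi/3)|^2]
  = (1/9)[(81) + (15 + 10*exp(-2*I*pi/9) + 7*exp(-2*I*pi/3) + 6*exp(-4*I*pi/9) + 10*exp(-8*I*pi/9) + 10*exp(8*I*pi/9) + 6*exp(4*I*pi/9) + 7*exp(2*I*pi/3) + 10*exp(2*I*pi/9)) + (15 + 10*exp(-4*I*pi/9) + 10*exp(-2*I*pi/9) + 7*exp(-2*I*pi/3) + 6*exp(-8*I*pi/9) + 6*exp(8*I*pi/9) + 7*exp(2*I*pi/3) + 10*exp(2*I*pi/9) + 10*exp(4*I*pi/9)) + (3) + (15 + 10*exp(-4*I*pi/9) + 7*exp(-2*I*pi/3) + 6*exp(-2*I*pi/9) + 10*exp(-8*I*pi/9) + 10*exp(8*I*pi/9) + 6*exp(2*I*pi/9) + 7*exp(2*I*pi/3) + 10*exp(4*I*pi/9)) + (15 + 10*exp(-4*I*pi/9) + 7*exp(-2*I*pi/3) + 6*exp(-2*I*pi/9) + 10*exp(-8*I*pi/9) + 10*exp(8*I*pi/9) + 6*exp(2*I*pi/9) + 7*exp(2*I*pi/3) + 10*exp(4*I*pi/9)) + (3) + (15 + 10*exp(-4*I*pi/9) + 10*exp(-2*I*pi/9) + 7*exp(-2*I*pi/3) + 6*exp(-8*I*pi/9) + 6*exp(8*I*pi/9) + 7*exp(2*I*pi/3) + 10*exp(2*I*pi/9) + 10*exp(4*I*pi/9)) + (15 + 10*exp(-2*I*pi/9) + 7*exp(-2*I*pi/3) + 6*exp(-4*I*pi/9) + 10*exp(-8*I*pi/9) + 10*exp(8*I*pi/9) + 6*exp(4*I*pi/9) + 7*exp(2*I*pi/3) + 10*exp(2*I*pi/9))] = 135/9 = 15.
(Exp terms are combined using exp(i*s)*conj(exp(i*t)) = exp(i*(s-t)), and sums of them are collapsed using the identity that for every m > 1 the m distinct m-th roots of unity sum to 0, e.g. 1 + exp(2*I*pi/3) + exp(-2*I*pi/3) = 0.)
A character is irreducible iff <chi, chi> = 1, so this representation is reducible.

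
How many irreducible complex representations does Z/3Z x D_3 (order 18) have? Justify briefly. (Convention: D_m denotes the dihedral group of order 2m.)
9

Explanation: The number of irreducible complex representations of a finite group equals its number of conjugacy classes. For a direct product, #classes(G x H) = #classes(G) * #classes(H). Z/3Z has 3 classes (abelian), D_3 has 3 classes, so 3 * 3 = 9, so Z/3Z x D_3 (order 18) has exactly 9 irreducible complex representations.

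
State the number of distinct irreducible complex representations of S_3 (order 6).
3

The number of irreducible complex representations of a finite group equals its number of conjugacy classes. Conjugacy classes in S_3 correspond to cycle types, i.e. partitions of 3; there are p(3) = 3 of them, so S_3 (order 6) has exactly 3 irreducible complex representations.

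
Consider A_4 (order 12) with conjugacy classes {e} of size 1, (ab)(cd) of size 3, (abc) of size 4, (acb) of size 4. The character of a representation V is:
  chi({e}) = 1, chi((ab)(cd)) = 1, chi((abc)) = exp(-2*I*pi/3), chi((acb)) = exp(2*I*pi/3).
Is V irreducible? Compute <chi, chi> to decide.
Irreducible: <chi, chi> = 1.

Proof sketch: <chi, chi> = (1/|G|) sum_C |C| * |chi(C)|^2 = (1/12)[1*|1|^2 + 3*|1|^2 + 4*|exp(-2*I*pi/3)|^2 + 4*|exp(2*I*pi/3)|^2]
  = (1/12)[(1) + (3) + (4) + (4)] = 12/12 = 1.
(Exp terms are combined using exp(i*s)*conj(exp(i*t)) = exp(i*(s-t)), and sums of them are collapsed using the identity that for every m > 1 the m distinct m-th roots of unity sum to 0, e.g. 1 + exp(2*I*pi/3) + exp(-2*I*pi/3) = 0.)
A character is irreducible iff <chi, chi> = 1, so this representation is irreducible.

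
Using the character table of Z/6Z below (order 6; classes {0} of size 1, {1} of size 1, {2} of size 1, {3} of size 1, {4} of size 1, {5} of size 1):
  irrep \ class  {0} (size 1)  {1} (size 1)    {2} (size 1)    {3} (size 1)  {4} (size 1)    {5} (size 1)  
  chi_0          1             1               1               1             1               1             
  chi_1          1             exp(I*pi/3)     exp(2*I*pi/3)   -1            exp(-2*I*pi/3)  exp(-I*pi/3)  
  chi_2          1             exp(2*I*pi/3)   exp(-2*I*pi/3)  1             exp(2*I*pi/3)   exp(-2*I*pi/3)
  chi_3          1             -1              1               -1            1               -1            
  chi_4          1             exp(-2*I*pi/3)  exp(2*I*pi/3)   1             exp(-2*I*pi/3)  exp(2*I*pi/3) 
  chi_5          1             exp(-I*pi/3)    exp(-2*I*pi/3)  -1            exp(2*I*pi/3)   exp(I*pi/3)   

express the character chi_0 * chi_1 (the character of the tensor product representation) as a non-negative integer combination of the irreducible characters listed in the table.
chi_0 tensor chi_1 = chi_1 (all other irreducibles have multiplicity 0).

Solution. The character of a tensor product is the pointwise product (chi_0 * chi_1)(C) = chi_0(C) * chi_1(C):
  {0}: (1)*(1), {1}: (1)*(exp(I*pi/3)), {2}: (1)*(exp(2*I*pi/3)), {3}: (1)*(-1), {4}: (1)*(exp(-2*I*pi/3)), {5}: (1)*(exp(-I*pi/3))
so (chi_0 * chi_1) takes values
  {0} -> 1, {1} -> exp(I*pi/3), {2} -> exp(2*I*pi/3), {3} -> -1, {4} -> exp(-2*I*pi/3), {5} -> exp(-I*pi/3).
Now take the inner product of this character with each irreducible chi from the table, <chi_0*chi_1, chi> = (1/6) sum_C |C| (chi_0*chi_1)(C) conj(chi(C)):
  <chi_0*chi_1, chi_0> = (1/6)[1*(1)*conj(1) + 1*(exp(I*pi/3))*conj(1) + 1*(exp(2*I*pi/3))*conj(1) + 1*(-1)*conj(1) + 1*(exp(-2*I*pi/3))*conj(1) + 1*(exp(-I*pi/3))*conj(1)]
      = (1/6)[(1) + (exp(I*pi/3)) + (exp(2*I*pi/3)) + (-1) + (exp(-2*I*pi/3)) + (exp(-I*pi/3))] = 0/6 = 0
  <chi_0*chi_1, chi_1> = (1/6)[1*(1)*conj(1) + 1*(exp(I*pi/3))*conj(exp(I*pi/3)) + 1*(exp(2*I*pi/3))*conj(exp(2*I*pi/3)) + 1*(-1)*conj(-1) + 1*(exp(-2*I*pi/3))*conj(exp(-2*I*pi/3)) + 1*(exp(-I*pi/3))*conj(exp(-I*pi/3))]
      = (1/6)[(1) + (1) + (1) + (1) + (1) + (1)] = 6/6 = 1
  <chi_0*chi_1, chi_2> = (1/6)[1*(1)*conj(1) + 1*(exp(I*pi/3))*conj(exp(2*I*pi/3)) + 1*(exp(2*I*pi/3))*conj(exp(-2*I*pi/3)) + 1*(-1)*conj(1) + 1*(exp(-2*I*pi/3))*conj(exp(2*I*pi/3)) + 1*(exp(-I*pi/3))*conj(exp(-2*I*pi/3))]
      = (1/6)[(1) + (exp(-I*pi/3)) + (exp(-2*I*pi/3)) + (-1) + (exp(2*I*pi/3)) + (exp(I*pi/3))] = 0/6 = 0
  <chi_0*chi_1, chi_3> = (1/6)[1*(1)*conj(1) + 1*(exp(I*pi/3))*conj(-1) + 1*(exp(2*I*pi/3))*conj(1) + 1*(-1)*conj(-1) + 1*(exp(-2*I*pi/3))*conj(1) + 1*(exp(-I*pi/3))*conj(-1)]
      = (1/6)[(1) + (-exp(I*pi/3)) + (exp(2*I*pi/3)) + (1) + (exp(-2*I*pi/3)) + (-exp(-I*pi/3))] = 0/6 = 0
  <chi_0*chi_1, chi_4> = (1/6)[1*(1)*conj(1) + 1*(exp(I*pi/3))*conj(exp(-2*I*pi/3)) + 1*(exp(2*I*pi/3))*conj(exp(2*I*pi/3)) + 1*(-1)*conj(1) + 1*(exp(-2*I*pi/3))*conj(exp(-2*I*pi/3)) + 1*(exp(-I*pi/3))*conj(exp(2*I*pi/3))]
      = (1/6)[(1) + (-1) + (1) + (-1) + (1) + (-1)] = 0/6 = 0
  <chi_0*chi_1, chi_5> = (1/6)[1*(1)*conj(1) + 1*(exp(I*pi/3))*conj(exp(-I*pi/3)) + 1*(exp(2*I*pi/3))*conj(exp(-2*I*pi/3)) + 1*(-1)*conj(-1) + 1*(exp(-2*I*pi/3))*conj(exp(2*I*pi/3)) + 1*(exp(-I*pi/3))*conj(exp(I*pi/3))]
      = (1/6)[(1) + (exp(2*I*pi/3)) + (exp(-2*I*pi/3)) + (1) + (exp(2*I*pi/3)) + (exp(-2*I*pi/3))] = 0/6 = 0
(Exp terms are combined using exp(i*s)*conj(exp(i*t)) = exp(i*(s-t)), and sums of them are collapsed using the identity that for every m > 1 the m distinct m-th roots of unity sum to 0, e.g. 1 + exp(2*I*pi/3) + exp(-2*I*pi/3) = 0.)
Hence the multiplicities are chi_1: 1. Dimension check: dim(chi_0)*dim(chi_1) = 1*1 = 1 and sum (mult * dim) = 1*1 = 1.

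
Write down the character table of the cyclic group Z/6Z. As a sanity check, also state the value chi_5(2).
Character table of Z/6Z (irreps indexed chi_0,...,chi_5 with chi_k(m) = zeta_6^(k*m), zeta_6 = exp(2*pi*i/6)):
  irrep \ class  {0} (size 1)  {1} (size 1)    {2} (size 1)    {3} (size 1)  {4} (size 1)    {5} (size 1)  
  chi_0          1             1               1               1             1               1             
  chi_1          1             exp(I*pi/3)     exp(2*I*pi/3)   -1            exp(-2*I*pi/3)  exp(-I*pi/3)  
  chi_2          1             exp(2*I*pi/3)   exp(-2*I*pi/3)  1             exp(2*I*pi/3)   exp(-2*I*pi/3)
  chi_3          1             -1              1               -1            1               -1            
  chi_4          1             exp(-2*I*pi/3)  exp(2*I*pi/3)   1             exp(-2*I*pi/3)  exp(2*I*pi/3) 
  chi_5          1             exp(-I*pi/3)    exp(-2*I*pi/3)  -1            exp(2*I*pi/3)   exp(I*pi/3)   

Spot check: chi_5(2) = zeta_6^(5*2) = zeta_6^10 = exp(-2*I*pi/3).

Explanation: Z/6Z is abelian, so all 6 irreducible complex representations are 1-dimensional. They are given by chi_k(m) = zeta_6^(k*m) for k = 0,...,5. Row orthogonality: sum_m chi_k(m) conj(chi_l(m)) = 6 * [k = l].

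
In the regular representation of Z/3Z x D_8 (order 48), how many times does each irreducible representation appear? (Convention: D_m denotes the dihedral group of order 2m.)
Each irreducible V_i of dimension d_i appears with multiplicity d_i, i.e. rho_reg = (direct sum over all irreducibles V_i) d_i V_i. The irreducible dimensions for Z/3Z x D_8 are 1, 1, 1, 1, 1, 1, 1, 1, 1, 1, 1, 1, 2, 2, 2, 2, 2, 2, 2, 2, 2: 12 irreducibles of dimension 1, each with multiplicity 1; 9 irreducibles of dimension 2, each with multiplicity 2. Total dimension 12*1*1 + 9*2*2 = 48 = |G|.

Solution. General theorem: in the regular representation of a finite group G, each irreducible appears with multiplicity equal to its dimension. Check: dim(rho_reg) = sum d_i^2 = 1 + 1 + 1 + 1 + 1 + 1 + 1 + 1 + 1 + 1 + 1 + 1 + 4 + 4 + 4 + 4 + 4 + 4 + 4 + 4 + 4 = 48 = |G|.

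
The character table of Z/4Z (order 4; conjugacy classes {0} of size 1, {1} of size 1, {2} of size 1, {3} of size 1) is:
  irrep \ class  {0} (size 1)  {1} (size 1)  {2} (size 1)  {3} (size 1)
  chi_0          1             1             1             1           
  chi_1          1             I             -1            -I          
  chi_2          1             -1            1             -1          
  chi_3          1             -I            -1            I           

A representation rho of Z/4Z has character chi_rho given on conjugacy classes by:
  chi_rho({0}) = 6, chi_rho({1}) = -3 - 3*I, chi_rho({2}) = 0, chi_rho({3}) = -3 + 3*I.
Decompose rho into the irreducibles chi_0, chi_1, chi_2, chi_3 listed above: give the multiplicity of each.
Multiplicities: chi_0: 0, chi_1: 0, chi_2: 3, chi_3: 3.

Working: Use <chi_rho, chi> = (1/|G|) sum_C |C| * chi_rho(C) * conj(chi(C)) with |G| = 4 for each irreducible chi in the table:
  <chi_rho, chi_0> = (1/4)[1*(6)*conj(1) + 1*(-3 - 3*I)*conj(1) + 1*(0)*conj(1) + 1*(-3 + 3*I)*conj(1)]
      = (1/4)[(6) + (-3 - 3*I) + (0) + (-3 + 3*I)] = 0/4 = 0
  <chi_rho, chi_1> = (1/4)[1*(6)*conj(1) + 1*(-3 - 3*I)*conj(I) + 1*(0)*conj(-1) + 1*(-3 + 3*I)*conj(-I)]
      = (1/4)[(6) + (-3 + 3*I) + (0) + (-3 - 3*I)] = 0/4 = 0
  <chi_rho, chi_2> = (1/4)[1*(6)*conj(1) + 1*(-3 - 3*I)*conj(-1) + 1*(0)*conj(1) + 1*(-3 + 3*I)*conj(-1)]
      = (1/4)[(6) + (3 + 3*I) + (0) + (3 - 3*I)] = 12/4 = 3
  <chi_rho, chi_3> = (1/4)[1*(6)*conj(1) + 1*(-3 - 3*I)*conj(-I) + 1*(0)*conj(-1) + 1*(-3 + 3*I)*conj(I)]
      = (1/4)[(6) + (3 - 3*I) + (0) + (3 + 3*I)] = 12/4 = 3
(Exp terms are combined using exp(i*s)*conj(exp(i*t)) = exp(i*(s-t)), and sums of them are collapsed using the identity that for every m > 1 the m distinct m-th roots of unity sum to 0, e.g. 1 + exp(2*I*pi/3) + exp(-2*I*pi/3) = 0.)
Dimension check: dim(rho) = sum (mult * dim) = 0*1 + 0*1 + 3*1 + 3*1 = 6 = chi_rho(e) = 6.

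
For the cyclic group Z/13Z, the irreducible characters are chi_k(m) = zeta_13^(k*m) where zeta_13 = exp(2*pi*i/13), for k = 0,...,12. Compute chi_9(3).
chi_9(3) = zeta_13^27 = exp(2*I*pi/13)

Reasoning: chi_9(3) = zeta_13^(9*3) = zeta_13^27. Since zeta_13^13 = 1, this equals zeta_13^1 = exp(2*pi*i*1/13) = exp(2*I*pi/13).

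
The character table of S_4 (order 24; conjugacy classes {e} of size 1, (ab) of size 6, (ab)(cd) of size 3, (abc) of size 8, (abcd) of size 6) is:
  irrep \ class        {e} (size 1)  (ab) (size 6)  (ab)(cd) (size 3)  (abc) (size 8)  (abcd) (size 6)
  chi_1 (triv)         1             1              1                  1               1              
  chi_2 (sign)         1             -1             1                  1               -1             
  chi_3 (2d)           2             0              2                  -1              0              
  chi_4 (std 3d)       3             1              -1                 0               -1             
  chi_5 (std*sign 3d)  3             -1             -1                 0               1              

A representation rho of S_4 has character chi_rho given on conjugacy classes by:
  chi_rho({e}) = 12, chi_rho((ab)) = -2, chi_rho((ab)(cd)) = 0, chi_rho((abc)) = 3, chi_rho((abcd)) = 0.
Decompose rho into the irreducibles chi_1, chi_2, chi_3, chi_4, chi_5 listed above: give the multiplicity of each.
Multiplicities: chi_1: 1, chi_2: 2, chi_3: 0, chi_4: 1, chi_5: 2.

Why: Use <chi_rho, chi> = (1/|G|) sum_C |C| * chi_rho(C) * conj(chi(C)) with |G| = 24 for each irreducible chi in the table:
  <chi_rho, chi_1> = (1/24)[1*(12)*conj(1) + 6*(-2)*conj(1) + 3*(0)*conj(1) + 8*(3)*conj(1) + 6*(0)*conj(1)]
      = (1/24)[(12) + (-12) + (0) + (24) + (0)] = 24/24 = 1
  <chi_rho, chi_2> = (1/24)[1*(12)*conj(1) + 6*(-2)*conj(-1) + 3*(0)*conj(1) + 8*(3)*conj(1) + 6*(0)*conj(-1)]
      = (1/24)[(12) + (12) + (0) + (24) + (0)] = 48/24 = 2
  <chi_rho, chi_3> = (1/24)[1*(12)*conj(2) + 6*(-2)*conj(0) + 3*(0)*conj(2) + 8*(3)*conj(-1) + 6*(0)*conj(0)]
      = (1/24)[(24) + (0) + (0) + (-24) + (0)] = 0/24 = 0
  <chi_rho, chi_4> = (1/24)[1*(12)*conj(3) + 6*(-2)*conj(1) + 3*(0)*conj(-1) + 8*(3)*conj(0) + 6*(0)*conj(-1)]
      = (1/24)[(36) + (-12) + (0) + (0) + (0)] = 24/24 = 1
  <chi_rho, chi_5> = (1/24)[1*(12)*conj(3) + 6*(-2)*conj(-1) + 3*(0)*conj(-1) + 8*(3)*conj(0) + 6*(0)*conj(1)]
      = (1/24)[(36) + (12) + (0) + (0) + (0)] = 48/24 = 2
Dimension check: dim(rho) = sum (mult * dim) = 1*1 + 2*1 + 0*2 + 1*3 + 2*3 = 12 = chi_rho(e) = 12.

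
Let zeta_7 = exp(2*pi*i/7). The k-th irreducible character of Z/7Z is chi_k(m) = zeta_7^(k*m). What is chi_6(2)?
chi_6(2) = zeta_7^12 = exp(-4*I*pi/7)

Why: chi_6(2) = zeta_7^(6*2) = zeta_7^12. Since zeta_7^7 = 1, this equals zeta_7^5 = exp(2*pi*i*5/7) = exp(-4*I*pi/7).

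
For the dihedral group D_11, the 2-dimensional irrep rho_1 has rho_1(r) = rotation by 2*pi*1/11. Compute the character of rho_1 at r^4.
chi_{rho_1}(r^4) = 2*cos(2*pi*1*4/11) = -2*cos(3*pi/11)

Working: rho_1(r^4) is rotation by angle 2*pi*1*4/11, whose trace is 2*cos(2*pi*1*4/11) = -2*cos(3*pi/11).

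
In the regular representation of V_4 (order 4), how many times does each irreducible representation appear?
Each irreducible V_i of dimension d_i appears with multiplicity d_i, i.e. rho_reg = (direct sum over all irreducibles V_i) d_i V_i. The irreducible dimensions for V_4 are 1, 1, 1, 1: 4 irreducibles of dimension 1, each with multiplicity 1. Total dimension 4*1*1 = 4 = |G|.

Justification: General theorem: in the regular representation of a finite group G, each irreducible appears with multiplicity equal to its dimension. Check: dim(rho_reg) = sum d_i^2 = 1 + 1 + 1 + 1 = 4 = |G|.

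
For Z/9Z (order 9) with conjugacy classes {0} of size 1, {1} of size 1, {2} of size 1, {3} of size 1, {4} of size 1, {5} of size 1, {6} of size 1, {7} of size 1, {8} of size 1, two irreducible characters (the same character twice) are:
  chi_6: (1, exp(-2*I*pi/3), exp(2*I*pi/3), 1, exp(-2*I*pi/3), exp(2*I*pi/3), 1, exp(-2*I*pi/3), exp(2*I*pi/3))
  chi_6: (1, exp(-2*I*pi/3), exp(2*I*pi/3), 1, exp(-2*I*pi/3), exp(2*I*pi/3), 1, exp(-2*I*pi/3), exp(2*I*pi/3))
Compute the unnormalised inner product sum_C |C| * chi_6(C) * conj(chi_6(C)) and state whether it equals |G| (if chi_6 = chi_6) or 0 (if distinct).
Sum = 9 = |G| = 9; so <chi_6, chi_6> = 1 (norm-1 confirms irreducibility).

Proof sketch: Compute term by term over conjugacy classes (|C| * chi_6(C) * conj(chi_6(C))):
  1*(1)*conj(1) + 1*(exp(-2*I*pi/3))*conj(exp(-2*I*pi/3)) + 1*(exp(2*I*pi/3))*conj(exp(2*I*pi/3)) + 1*(1)*conj(1) + 1*(exp(-2*I*pi/3))*conj(exp(-2*I*pi/3)) + 1*(exp(2*I*pi/3))*conj(exp(2*I*pi/3)) + 1*(1)*conj(1) + 1*(exp(-2*I*pi/3))*conj(exp(-2*I*pi/3)) + 1*(exp(2*I*pi/3))*conj(exp(2*I*pi/3))
  = (1) + (1) + (1) + (1) + (1) + (1) + (1) + (1) + (1)
  = 9.
(Exp terms are combined using exp(i*s)*conj(exp(i*t)) = exp(i*(s-t)), and sums of them are collapsed using the identity that for every m > 1 the m distinct m-th roots of unity sum to 0, e.g. 1 + exp(2*I*pi/3) + exp(-2*I*pi/3) = 0.)
Dividing by |G| = 9 gives 9/9 = 1, matching the row-orthogonality relation <chi_6, chi_6> = [chi_6 = chi_6].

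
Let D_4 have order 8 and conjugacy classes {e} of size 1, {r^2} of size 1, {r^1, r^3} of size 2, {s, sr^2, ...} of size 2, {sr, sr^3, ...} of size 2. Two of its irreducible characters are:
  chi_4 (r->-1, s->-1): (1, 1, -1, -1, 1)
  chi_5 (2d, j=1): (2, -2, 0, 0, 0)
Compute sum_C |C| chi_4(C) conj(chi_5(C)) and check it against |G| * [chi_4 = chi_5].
Sum = 0; so <chi_4, chi_5> = 0 (distinct irreducibles are orthogonal).

Proof sketch: Compute term by term over conjugacy classes (|C| * chi_4(C) * conj(chi_5(C))):
  1*(1)*conj(2) + 1*(1)*conj(-2) + 2*(-1)*conj(0) + 2*(-1)*conj(0) + 2*(1)*conj(0)
  = (2) + (-2) + (0) + (0) + (0)
  = 0.
Dividing by |G| = 8 gives 0/8 = 0, matching the row-orthogonality relation <chi_4, chi_5> = [chi_4 = chi_5].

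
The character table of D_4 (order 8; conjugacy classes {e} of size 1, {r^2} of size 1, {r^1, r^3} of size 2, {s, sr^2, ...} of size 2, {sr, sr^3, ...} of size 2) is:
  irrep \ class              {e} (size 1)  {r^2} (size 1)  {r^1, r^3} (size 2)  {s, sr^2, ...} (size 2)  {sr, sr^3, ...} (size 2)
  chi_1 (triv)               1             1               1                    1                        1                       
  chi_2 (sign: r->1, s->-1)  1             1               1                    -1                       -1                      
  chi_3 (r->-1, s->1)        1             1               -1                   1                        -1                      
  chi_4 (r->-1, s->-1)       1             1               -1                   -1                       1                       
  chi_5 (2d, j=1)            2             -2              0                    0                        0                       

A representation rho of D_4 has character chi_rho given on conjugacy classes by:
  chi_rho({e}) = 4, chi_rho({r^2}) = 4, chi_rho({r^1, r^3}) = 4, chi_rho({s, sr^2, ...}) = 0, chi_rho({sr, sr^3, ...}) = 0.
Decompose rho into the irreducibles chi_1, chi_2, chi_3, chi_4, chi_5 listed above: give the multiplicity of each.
Multiplicities: chi_1: 2, chi_2: 2, chi_3: 0, chi_4: 0, chi_5: 0.

Use <chi_rho, chi> = (1/|G|) sum_C |C| * chi_rho(C) * conj(chi(C)) with |G| = 8 for each irreducible chi in the table:
  <chi_rho, chi_1> = (1/8)[1*(4)*conj(1) + 1*(4)*conj(1) + 2*(4)*conj(1) + 2*(0)*conj(1) + 2*(0)*conj(1)]
      = (1/8)[(4) + (4) + (8) + (0) + (0)] = 16/8 = 2
  <chi_rho, chi_2> = (1/8)[1*(4)*conj(1) + 1*(4)*conj(1) + 2*(4)*conj(1) + 2*(0)*conj(-1) + 2*(0)*conj(-1)]
      = (1/8)[(4) + (4) + (8) + (0) + (0)] = 16/8 = 2
  <chi_rho, chi_3> = (1/8)[1*(4)*conj(1) + 1*(4)*conj(1) + 2*(4)*conj(-1) + 2*(0)*conj(1) + 2*(0)*conj(-1)]
      = (1/8)[(4) + (4) + (-8) + (0) + (0)] = 0/8 = 0
  <chi_rho, chi_4> = (1/8)[1*(4)*conj(1) + 1*(4)*conj(1) + 2*(4)*conj(-1) + 2*(0)*conj(-1) + 2*(0)*conj(1)]
      = (1/8)[(4) + (4) + (-8) + (0) + (0)] = 0/8 = 0
  <chi_rho, chi_5> = (1/8)[1*(4)*conj(2) + 1*(4)*conj(-2) + 2*(4)*conj(0) + 2*(0)*conj(0) + 2*(0)*conj(0)]
      = (1/8)[(8) + (-8) + (0) + (0) + (0)] = 0/8 = 0
Dimension check: dim(rho) = sum (mult * dim) = 2*1 + 2*1 + 0*1 + 0*1 + 0*2 = 4 = chi_rho(e) = 4.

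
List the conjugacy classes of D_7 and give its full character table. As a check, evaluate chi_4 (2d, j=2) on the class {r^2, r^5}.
Conjugacy classes: {e} of size 1, {r^1, r^6} of size 2, {r^2, r^5} of size 2, {r^3, r^4} of size 2, {s, sr, ..., sr^6} of size 7.
Character table:
  irrep \ class              {e} (size 1)  {r^1, r^6} (size 2)  {r^2, r^5} (size 2)  {r^3, r^4} (size 2)  {s, sr, ..., sr^6} (size 7)
  chi_1 (triv)               1             1                    1                    1                    1                          
  chi_2 (sign: r->1, s->-1)  1             1                    1                    1                    -1                         
  chi_3 (2d, j=1)            2             2*cos(2*pi/7)        -2*cos(3*pi/7)       -2*cos(pi/7)         0                          
  chi_4 (2d, j=2)            2             -2*cos(3*pi/7)       -2*cos(pi/7)         2*cos(2*pi/7)        0                          
  chi_5 (2d, j=3)            2             -2*cos(pi/7)         2*cos(2*pi/7)        -2*cos(3*pi/7)       0                          

Spot check: chi_4 (2d, j=2) on {r^2, r^5} = -2*cos(pi/7).

Details: D_7 has order 2*7 = 14 with 5 conjugacy classes, hence 5 irreducibles. Sum of squared dims 1 + 1 + 4 + 4 + 4 = 14 = |G|. Linear characters come from the abelianisation; the 2-dimensional irreps have character r^k -> 2*cos(2*pi*j*k/7), reflections -> 0.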